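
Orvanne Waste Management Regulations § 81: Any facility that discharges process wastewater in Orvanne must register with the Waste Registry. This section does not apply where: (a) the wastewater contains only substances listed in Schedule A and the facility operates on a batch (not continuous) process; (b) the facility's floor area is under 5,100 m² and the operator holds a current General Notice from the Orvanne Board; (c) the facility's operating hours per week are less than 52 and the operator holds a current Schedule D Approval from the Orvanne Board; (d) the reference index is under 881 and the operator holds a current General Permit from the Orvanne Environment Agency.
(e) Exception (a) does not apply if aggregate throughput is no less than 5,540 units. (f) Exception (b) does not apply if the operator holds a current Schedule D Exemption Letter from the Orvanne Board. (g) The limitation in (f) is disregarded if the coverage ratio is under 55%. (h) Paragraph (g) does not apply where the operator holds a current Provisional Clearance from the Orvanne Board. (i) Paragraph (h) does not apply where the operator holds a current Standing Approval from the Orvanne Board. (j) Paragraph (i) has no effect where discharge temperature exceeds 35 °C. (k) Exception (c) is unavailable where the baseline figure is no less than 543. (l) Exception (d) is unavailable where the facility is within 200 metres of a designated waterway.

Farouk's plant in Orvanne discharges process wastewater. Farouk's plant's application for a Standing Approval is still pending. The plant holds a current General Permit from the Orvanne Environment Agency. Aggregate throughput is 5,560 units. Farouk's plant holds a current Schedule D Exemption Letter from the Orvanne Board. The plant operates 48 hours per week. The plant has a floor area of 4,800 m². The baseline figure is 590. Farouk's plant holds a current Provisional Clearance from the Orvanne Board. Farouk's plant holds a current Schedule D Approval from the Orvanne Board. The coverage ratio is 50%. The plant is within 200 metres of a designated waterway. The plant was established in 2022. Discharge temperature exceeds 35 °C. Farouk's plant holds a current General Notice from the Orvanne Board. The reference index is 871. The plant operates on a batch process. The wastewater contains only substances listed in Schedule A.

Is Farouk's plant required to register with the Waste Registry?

Exception (a)'s conditions are all satisfied: the wastewater is Schedule-A-only; the facility operates on a batch process. But: (e) operates — aggregate throughput is 5,560 units, meeting the 5,540 units threshold. So (a) is unavailable.
Exception (b) is satisfied on its face — the facility's floor area is 4,800 m², under the 5,100 m² limit; a current General Notice is held. Turning to paragraphs (f)–(j): (f) applies — a current Schedule D Exemption Letter is held. (g) would limit (f) — the coverage ratio is 50%, under the 55% limit — but (h) sets (g) aside: (h) is triggered — a current Provisional Clearance is held. (i), which would lift (h), is not triggered — the Standing Approval is not current. (b) is therefore removed.
Exception (c) is satisfied on its face — the facility's operating hours per week are 48, less than the 52 limit; a current Schedule D Approval is held. But applying paragraph (k): (k) is engaged — the baseline figure is 590, meeting the 543 threshold. (c) is therefore removed.
All of (d)'s requirements are met (the reference index is 871, under the 881 limit; a current General Permit is held). But: (l) is engaged — the plant is within 200 m of a designated waterway. Exception (d) does not apply.
Every exception is unavailable, so the rule governs.

Yes — Farouk's plant must register with the Waste Registry.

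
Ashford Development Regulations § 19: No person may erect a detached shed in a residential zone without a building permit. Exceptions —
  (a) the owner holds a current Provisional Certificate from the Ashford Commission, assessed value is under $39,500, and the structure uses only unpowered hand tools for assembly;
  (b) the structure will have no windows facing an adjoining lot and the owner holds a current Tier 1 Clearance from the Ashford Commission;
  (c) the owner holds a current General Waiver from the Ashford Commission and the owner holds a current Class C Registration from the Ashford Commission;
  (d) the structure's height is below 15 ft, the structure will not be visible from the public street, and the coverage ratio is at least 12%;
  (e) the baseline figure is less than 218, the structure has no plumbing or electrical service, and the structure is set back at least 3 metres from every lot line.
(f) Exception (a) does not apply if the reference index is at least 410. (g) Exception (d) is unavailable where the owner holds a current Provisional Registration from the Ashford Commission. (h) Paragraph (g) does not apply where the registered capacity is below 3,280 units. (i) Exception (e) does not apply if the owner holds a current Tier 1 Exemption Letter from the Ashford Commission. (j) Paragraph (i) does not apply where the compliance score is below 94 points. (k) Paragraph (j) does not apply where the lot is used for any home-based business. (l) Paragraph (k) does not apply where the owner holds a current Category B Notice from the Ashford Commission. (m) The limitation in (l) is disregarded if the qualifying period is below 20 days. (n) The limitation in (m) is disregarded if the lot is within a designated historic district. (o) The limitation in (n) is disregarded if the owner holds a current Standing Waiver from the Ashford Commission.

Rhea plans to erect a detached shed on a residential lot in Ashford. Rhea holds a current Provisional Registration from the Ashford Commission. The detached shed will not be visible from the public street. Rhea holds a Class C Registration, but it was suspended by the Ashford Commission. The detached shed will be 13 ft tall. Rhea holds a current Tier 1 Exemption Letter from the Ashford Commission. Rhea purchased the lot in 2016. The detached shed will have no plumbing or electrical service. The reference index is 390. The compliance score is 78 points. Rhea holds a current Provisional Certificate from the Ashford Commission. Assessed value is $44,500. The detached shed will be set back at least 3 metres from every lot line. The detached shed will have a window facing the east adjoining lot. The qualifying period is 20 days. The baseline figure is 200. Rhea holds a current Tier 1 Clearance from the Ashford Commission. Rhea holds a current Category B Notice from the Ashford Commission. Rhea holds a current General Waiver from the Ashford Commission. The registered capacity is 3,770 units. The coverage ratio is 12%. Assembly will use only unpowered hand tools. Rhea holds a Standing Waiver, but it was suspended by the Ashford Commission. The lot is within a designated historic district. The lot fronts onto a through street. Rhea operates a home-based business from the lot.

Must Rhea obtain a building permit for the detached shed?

Exception (a) does not apply: assessed value is $44,500, not under $39,500.
Exception (b) does not apply: a window faces an adjoining lot.
Exception (c) fails — there is no Class C Registration in force.
Exception (d)'s conditions are all satisfied: the structure's height is 13 ft, below the 15 ft limit; the structure will not be visible from the street; the coverage ratio is 12%, meeting the 12% threshold. Turning to paragraphs (g)–(h): (g) operates against (d): a current Provisional Registration is held. (h) is not triggered (the registered capacity is 3,770 units, not below 3,280 units), so (g) stands. So (d) is unavailable.
Exception (e)'s conditions are all satisfied: the baseline figure is 200, less than the 218 limit; there is no plumbing or electrical service; the setback is at least 3 m on every side. Under paragraphs (i)–(o): (i) operates (a current Tier 1 Exemption Letter is held), but is itself disapplied by (j): (j) operates against (i): the compliance score is 78 points, below the 94 points limit. (k) is triggered (a home-based business operates on the lot), but is set aside by (l): (l) operates — a current Category B Notice is held. (m), which would lift (l), is not triggered — the qualifying period is 20 days, not below 20 days. (e) remains available.

No — exception (e) applies; Rhea does not need a building permit.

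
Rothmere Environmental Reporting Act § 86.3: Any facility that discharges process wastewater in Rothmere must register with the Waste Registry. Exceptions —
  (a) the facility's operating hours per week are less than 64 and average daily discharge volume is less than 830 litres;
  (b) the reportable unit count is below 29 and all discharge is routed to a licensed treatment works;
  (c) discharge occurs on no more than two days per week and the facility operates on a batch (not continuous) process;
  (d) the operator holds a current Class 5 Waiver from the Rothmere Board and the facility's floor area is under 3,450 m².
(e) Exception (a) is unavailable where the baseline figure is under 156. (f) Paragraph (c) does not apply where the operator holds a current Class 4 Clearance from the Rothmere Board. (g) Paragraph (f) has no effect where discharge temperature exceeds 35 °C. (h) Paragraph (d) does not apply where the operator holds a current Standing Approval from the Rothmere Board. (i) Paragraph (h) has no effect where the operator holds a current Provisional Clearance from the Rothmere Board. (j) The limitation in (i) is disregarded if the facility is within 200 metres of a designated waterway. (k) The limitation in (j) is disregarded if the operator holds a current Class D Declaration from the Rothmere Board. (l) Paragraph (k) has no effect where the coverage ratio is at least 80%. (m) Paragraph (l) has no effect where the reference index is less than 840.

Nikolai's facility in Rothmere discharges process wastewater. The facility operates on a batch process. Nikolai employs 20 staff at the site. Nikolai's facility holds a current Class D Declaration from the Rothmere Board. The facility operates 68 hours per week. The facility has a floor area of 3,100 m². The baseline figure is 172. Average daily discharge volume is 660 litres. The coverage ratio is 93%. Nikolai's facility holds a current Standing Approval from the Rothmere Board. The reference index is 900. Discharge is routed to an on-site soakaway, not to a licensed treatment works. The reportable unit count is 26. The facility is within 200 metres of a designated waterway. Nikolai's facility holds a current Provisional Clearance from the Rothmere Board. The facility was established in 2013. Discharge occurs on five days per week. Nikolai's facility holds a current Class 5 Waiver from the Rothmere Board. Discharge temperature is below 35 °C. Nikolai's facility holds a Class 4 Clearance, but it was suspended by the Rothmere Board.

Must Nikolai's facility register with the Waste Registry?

Exception (a) requires that the facility's operating hours per week are less than 64; but the facility's operating hours per week are 68, not less than 64, so (a) is unavailable.
Exception (b) requires that all discharge is routed to a licensed treatment works; but discharge is not routed to a licensed treatment works, so (b) is unavailable.
Exception (c) requires that discharge occurs on no more than two days per week; but discharge occurs on five days per week, so (c) is unavailable.
Exception (d)'s conditions are all satisfied: a current Class 5 Waiver is held; the facility's floor area is 3,100 m², under the 3,450 m² limit. But applying paragraphs (h)–(m): (h) operates against (d): a current Standing Approval is held. (i) would limit (h) — a current Provisional Clearance is held — but (j) sets (i) aside: (j) is engaged — the facility is within 200 m of a designated waterway. (k) is engaged (a current Class D Declaration is held), but is displaced by (l): (l) operates against (k): the coverage ratio is 93%, meeting the 80% threshold. (m), which would lift (l), is not triggered — the reference index is 900, not less than 840. Exception (d) does not apply.
No exception is made out. Nikolai's facility falls within the general rule.

Yes — Nikolai's facility must register with the Waste Registry.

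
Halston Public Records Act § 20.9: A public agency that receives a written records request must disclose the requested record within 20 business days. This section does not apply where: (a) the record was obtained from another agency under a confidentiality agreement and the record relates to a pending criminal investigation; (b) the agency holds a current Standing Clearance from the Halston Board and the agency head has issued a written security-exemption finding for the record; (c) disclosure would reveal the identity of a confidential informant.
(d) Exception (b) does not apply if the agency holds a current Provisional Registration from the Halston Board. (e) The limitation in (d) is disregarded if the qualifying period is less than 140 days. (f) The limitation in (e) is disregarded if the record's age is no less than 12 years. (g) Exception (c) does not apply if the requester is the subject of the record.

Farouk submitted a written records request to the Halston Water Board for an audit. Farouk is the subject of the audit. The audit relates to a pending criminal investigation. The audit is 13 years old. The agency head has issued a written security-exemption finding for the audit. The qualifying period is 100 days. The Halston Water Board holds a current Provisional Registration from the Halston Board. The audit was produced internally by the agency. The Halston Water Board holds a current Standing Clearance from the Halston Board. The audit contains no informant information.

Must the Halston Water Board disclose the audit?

Exception (a) requires that the record was obtained from another agency under a confidentiality agreement; but the audit was produced internally, so (a) is unavailable.
Exception (b)'s conditions are all satisfied: a current Standing Clearance is held; a written security-exemption finding has been issued. However, paragraphs (d)–(f) must be considered: (d) operates — a current Provisional Registration is held. (e) applies (the qualifying period is 100 days, less than the 140 days limit), but is displaced by (f): (f) operates against (e): the record's age is 13 years, meeting the 12 years threshold. Exception (b) does not apply.
Exception (c) requires that disclosure would reveal the identity of a confidential informant; but the audit contains no informant information, so (c) is unavailable.
No exception applies. The general rule governs.

Yes — the Halston Water Board must disclose the audit.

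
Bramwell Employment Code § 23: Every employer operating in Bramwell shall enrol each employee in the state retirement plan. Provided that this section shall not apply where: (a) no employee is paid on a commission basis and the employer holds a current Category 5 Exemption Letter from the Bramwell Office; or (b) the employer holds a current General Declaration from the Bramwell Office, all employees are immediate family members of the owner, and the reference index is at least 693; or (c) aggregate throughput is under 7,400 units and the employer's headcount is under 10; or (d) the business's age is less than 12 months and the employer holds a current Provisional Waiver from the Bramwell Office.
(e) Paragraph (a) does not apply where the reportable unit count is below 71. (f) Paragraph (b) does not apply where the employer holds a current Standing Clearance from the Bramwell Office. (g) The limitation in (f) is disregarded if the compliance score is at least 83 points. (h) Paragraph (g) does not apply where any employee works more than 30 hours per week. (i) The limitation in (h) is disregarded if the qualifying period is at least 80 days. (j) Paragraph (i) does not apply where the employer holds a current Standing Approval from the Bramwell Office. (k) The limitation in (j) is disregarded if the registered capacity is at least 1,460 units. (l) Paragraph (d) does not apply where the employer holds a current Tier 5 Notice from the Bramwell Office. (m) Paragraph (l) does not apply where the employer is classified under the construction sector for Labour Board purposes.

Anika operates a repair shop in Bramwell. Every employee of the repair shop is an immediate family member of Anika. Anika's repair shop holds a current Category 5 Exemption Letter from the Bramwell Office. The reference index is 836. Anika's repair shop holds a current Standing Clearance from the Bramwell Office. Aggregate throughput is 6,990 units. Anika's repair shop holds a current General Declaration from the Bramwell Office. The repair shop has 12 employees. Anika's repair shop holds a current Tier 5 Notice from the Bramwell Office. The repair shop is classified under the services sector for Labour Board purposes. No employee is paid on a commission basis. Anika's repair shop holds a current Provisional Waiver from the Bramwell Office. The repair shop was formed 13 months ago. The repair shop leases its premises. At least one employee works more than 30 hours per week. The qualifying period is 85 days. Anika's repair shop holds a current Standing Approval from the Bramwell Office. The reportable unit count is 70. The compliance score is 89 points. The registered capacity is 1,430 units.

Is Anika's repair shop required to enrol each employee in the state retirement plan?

Exception (a) is satisfied on its face — no employee is paid on commission; a current Category 5 Exemption Letter is held. But: (e) is triggered — the reportable unit count is 70, below the 71 limit. So (a) is unavailable.
All of (b)'s requirements are met (a current General Declaration is held; every employee is an immediate family member; the reference index is 836, meeting the 693 threshold). Turning to paragraphs (f)–(k): (f) operates against (b): a current Standing Clearance is held. (g) operates (the compliance score is 89 points, meeting the 83 points threshold), but is displaced by (h): (h) is triggered — at least one employee exceeds 30 hours/week. (i) would limit (h) — the qualifying period is 85 days, meeting the 80 days threshold — but (j) sets (i) aside: (j) operates against (i): a current Standing Approval is held. (k), which would lift (j), is not triggered — the registered capacity is 1,430 units, short of 1,460 units. Exception (b) does not apply.
Exception (c) does not apply: the employer's headcount is 12, not under 10.
Exception (d) does not apply: the business's age is 13 months, not less than 12 months.
None of the exceptions is available; § 23 applies in full.

Yes — Anika's repair shop must enrol each employee in the state retirement plan.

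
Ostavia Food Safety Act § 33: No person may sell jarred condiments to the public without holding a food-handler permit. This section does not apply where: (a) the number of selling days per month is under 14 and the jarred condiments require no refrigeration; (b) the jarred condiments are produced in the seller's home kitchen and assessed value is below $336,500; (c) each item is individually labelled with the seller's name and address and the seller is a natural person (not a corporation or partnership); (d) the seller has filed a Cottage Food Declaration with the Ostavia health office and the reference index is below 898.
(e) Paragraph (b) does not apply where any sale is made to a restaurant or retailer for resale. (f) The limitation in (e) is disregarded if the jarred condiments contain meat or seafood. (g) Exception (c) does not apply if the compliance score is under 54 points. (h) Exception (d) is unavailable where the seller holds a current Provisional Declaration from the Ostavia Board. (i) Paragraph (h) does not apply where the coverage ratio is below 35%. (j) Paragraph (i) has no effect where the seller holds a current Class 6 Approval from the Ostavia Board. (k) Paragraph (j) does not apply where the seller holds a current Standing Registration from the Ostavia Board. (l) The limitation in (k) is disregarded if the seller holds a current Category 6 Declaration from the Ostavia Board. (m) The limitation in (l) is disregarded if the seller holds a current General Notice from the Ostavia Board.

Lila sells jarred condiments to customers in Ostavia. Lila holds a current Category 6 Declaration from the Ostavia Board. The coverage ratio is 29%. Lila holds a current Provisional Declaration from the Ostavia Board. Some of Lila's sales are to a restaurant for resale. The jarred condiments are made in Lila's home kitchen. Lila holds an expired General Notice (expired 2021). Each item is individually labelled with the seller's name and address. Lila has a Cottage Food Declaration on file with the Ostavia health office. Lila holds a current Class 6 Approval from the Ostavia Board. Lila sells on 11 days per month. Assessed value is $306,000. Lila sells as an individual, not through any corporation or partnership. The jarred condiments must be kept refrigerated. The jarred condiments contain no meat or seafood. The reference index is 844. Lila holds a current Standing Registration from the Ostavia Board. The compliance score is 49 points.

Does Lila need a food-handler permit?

Exception (a) fails — the jarred condiments require refrigeration.
Exception (b) is satisfied on its face — the jarred condiments are home-kitchen produced; assessed value is $306,000, below the $336,500 limit. But: (e) is engaged — some sales are to a restaurant for resale. (f) is not engaged (the jarred condiments contain no meat or seafood), so (e) stands. (b) is therefore removed.
All of (c)'s requirements are met (items are individually labelled; the seller is a natural person). Turning to paragraph (g): (g) operates — the compliance score is 49 points, under the 54 points limit. Exception (c) does not apply.
Exception (d)'s conditions are all satisfied: a Cottage Food Declaration is on file; the reference index is 844, below the 898 limit. But applying paragraphs (h)–(m): (h) applies — a current Provisional Declaration is held. (i) would limit (h) — the coverage ratio is 29%, below the 35% limit — but (j) sets (i) aside: (j) operates — a current Class 6 Approval is held. (k) operates (a current Standing Registration is held), but is displaced by (l): (l) operates against (k): a current Category 6 Declaration is held. (m), which would lift (l), does not operate here — there is no General Notice in force. (d) is therefore removed.
No exception applies. The general rule governs.

Yes — Lila must hold a food-handler permit.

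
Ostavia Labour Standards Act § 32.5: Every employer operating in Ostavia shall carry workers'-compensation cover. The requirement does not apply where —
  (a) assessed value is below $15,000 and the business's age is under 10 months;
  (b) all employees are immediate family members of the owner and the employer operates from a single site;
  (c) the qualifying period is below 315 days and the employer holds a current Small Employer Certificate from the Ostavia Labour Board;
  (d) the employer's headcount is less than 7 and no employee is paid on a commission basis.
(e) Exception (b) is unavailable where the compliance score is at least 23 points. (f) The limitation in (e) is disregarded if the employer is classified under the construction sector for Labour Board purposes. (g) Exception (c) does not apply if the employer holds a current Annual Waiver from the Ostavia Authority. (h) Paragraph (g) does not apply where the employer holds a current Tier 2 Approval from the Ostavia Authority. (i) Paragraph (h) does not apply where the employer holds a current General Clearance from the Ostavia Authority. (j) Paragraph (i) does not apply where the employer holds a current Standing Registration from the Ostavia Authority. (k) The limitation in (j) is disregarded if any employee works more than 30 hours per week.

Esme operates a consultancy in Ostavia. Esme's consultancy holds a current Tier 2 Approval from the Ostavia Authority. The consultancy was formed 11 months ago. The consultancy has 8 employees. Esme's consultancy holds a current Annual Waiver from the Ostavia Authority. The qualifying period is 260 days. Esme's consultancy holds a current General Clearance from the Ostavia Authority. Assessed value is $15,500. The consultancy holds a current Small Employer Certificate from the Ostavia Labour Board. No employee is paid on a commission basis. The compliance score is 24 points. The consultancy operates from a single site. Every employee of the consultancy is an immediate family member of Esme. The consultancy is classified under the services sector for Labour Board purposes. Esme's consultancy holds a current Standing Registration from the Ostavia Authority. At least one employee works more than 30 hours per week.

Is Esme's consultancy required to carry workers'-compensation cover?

Exception (a) does not apply: assessed value is $15,500, not below $15,000.
Exception (b)'s conditions are all satisfied: every employee is an immediate family member; the employer operates from a single site. However, paragraphs (e)–(f) must be considered: (e) applies — the compliance score is 24 points, meeting the 23 points threshold. (f) is not triggered (the consultancy is classified under the services sector), so (e) stands. (b) is therefore removed.
Exception (c) is satisfied on its face — the qualifying period is 260 days, below the 315 days limit; a current Small Employer Certificate is held. But applying paragraphs (g)–(k): (g) operates against (c): a current Annual Waiver is held. (h) would limit (g) — a current Tier 2 Approval is held — but (i) sets (h) aside: (i) is engaged — a current General Clearance is held. (j) would limit (i) — a current Standing Registration is held — but (k) sets (j) aside: (k) operates against (j): at least one employee exceeds 30 hours/week. (c) is therefore removed.
Exception (d) fails — the employer's headcount is 8, not less than 7.
No exception applies. The general rule governs.

Yes — Esme's consultancy must carry workers'-compensation cover.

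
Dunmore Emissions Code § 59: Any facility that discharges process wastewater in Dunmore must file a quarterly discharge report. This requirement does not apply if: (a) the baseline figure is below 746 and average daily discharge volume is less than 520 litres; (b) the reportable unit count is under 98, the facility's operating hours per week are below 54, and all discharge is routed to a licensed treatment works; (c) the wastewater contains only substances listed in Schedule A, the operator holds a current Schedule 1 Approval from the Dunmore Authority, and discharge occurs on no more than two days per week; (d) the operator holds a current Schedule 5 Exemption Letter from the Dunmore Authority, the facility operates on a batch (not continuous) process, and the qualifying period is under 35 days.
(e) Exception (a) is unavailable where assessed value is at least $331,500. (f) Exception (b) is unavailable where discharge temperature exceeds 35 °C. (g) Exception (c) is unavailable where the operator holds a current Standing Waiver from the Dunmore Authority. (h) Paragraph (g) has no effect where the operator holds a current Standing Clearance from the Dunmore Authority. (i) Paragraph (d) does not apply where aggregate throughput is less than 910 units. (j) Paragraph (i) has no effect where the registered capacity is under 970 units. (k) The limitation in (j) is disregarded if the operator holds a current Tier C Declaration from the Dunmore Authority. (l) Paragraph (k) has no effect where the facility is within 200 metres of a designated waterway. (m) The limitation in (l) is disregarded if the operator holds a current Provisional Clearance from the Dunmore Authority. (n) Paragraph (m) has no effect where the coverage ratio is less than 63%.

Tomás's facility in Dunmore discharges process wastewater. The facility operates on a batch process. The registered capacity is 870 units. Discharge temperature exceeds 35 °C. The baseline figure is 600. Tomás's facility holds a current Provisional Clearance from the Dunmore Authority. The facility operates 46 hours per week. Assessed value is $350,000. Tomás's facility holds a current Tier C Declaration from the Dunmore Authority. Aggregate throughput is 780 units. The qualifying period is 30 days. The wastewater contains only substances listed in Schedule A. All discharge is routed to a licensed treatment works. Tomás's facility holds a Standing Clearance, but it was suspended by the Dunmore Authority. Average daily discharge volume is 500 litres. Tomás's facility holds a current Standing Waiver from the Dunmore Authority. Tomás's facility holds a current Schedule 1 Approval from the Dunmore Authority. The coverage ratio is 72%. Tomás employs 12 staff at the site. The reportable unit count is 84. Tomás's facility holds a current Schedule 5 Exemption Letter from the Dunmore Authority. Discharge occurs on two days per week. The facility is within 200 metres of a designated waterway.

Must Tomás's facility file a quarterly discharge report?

All of (a)'s requirements are met (the baseline figure is 600, below the 746 limit; average daily discharge volume is 500 litres, less than the 520 litres limit). However, paragraph (e) must be considered: (e) operates against (a): assessed value is $350,000, meeting the $331,500 threshold. So (a) is unavailable.
Exception (b): the reportable unit count is 84, under the 98 limit; the facility's operating hours per week are 46, below the 54 limit; discharge is routed to a licensed treatment works — every condition holds. Turning to paragraph (f): (f) operates against (b): discharge temperature exceeds 35 °C. Exception (b) does not apply.
All of (c)'s requirements are met (the wastewater is Schedule-A-only; a current Schedule 1 Approval is held; discharge occurs on no more than two days per week). But applying paragraphs (g)–(h): (g) is triggered — a current Standing Waiver is held. (h) is inapplicable (the Standing Clearance is not current), so (g) stands. So (c) is unavailable.
Exception (d)'s conditions are all satisfied: a current Schedule 5 Exemption Letter is held; the facility operates on a batch process; the qualifying period is 30 days, under the 35 days limit. But applying paragraphs (i)–(n): (i) is engaged — aggregate throughput is 780 units, less than the 910 units limit. (j) is triggered (the registered capacity is 870 units, under the 970 units limit), but yields to (k): (k) operates against (j): a current Tier C Declaration is held. (l) would limit (k) — the facility is within 200 m of a designated waterway — but (m) sets (l) aside: (m) applies — a current Provisional Clearance is held. (n), which would lift (m), is not triggered — the coverage ratio is 72%, not less than 63%. Exception (d) does not apply.
No exception displaces § 59.

Yes — Tomás's facility must file a quarterly discharge report.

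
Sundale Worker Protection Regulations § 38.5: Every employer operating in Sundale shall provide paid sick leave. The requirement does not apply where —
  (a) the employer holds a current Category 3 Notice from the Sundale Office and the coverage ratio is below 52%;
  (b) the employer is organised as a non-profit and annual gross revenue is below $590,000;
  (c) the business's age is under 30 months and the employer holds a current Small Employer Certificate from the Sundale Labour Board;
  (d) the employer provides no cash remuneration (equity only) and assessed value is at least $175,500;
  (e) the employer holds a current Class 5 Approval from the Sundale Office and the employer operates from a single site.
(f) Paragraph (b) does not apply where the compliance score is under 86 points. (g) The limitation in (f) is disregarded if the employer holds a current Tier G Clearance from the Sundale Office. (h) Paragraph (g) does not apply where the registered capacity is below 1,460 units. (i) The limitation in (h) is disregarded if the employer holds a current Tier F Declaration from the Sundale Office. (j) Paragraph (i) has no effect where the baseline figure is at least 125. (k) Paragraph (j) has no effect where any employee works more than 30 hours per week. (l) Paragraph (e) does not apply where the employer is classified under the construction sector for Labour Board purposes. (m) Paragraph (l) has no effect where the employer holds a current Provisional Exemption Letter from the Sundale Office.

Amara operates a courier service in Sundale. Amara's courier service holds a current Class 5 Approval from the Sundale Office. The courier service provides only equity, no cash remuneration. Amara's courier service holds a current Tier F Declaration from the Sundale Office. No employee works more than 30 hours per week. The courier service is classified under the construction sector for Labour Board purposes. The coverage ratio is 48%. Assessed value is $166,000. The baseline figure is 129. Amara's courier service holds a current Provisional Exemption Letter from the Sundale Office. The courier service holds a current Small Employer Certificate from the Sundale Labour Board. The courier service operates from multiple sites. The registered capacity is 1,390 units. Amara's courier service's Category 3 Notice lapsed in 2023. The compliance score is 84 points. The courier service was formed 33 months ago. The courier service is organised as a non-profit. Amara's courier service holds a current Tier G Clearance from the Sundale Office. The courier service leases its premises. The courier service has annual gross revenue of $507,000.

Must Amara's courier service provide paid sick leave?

Exception (a) fails — there is no Category 3 Notice in force.
Exception (b)'s conditions are all satisfied: the employer is a non-profit; annual gross revenue is $507,000, below the $590,000 limit. But applying paragraphs (f)–(k): (f) is engaged — the compliance score is 84 points, under the 86 points limit. (g) would limit (f) — a current Tier G Clearance is held — but (h) sets (g) aside: (h) operates against (g): the registered capacity is 1,390 units, below the 1,460 units limit. (i) would limit (h) — a current Tier F Declaration is held — but (j) sets (i) aside: (j) operates against (i): the baseline figure is 129, meeting the 125 threshold. (k) is not triggered (no employee exceeds 30 hours/week), so (j) stands. So (b) is unavailable.
Exception (c) does not apply: the business's age is 33 months, not under 30 months.
Exception (d) does not apply: assessed value is $166,000, short of $175,500.
Exception (e) fails — the employer operates from multiple sites.
No exception displaces § 38.5.

Yes — Amara's courier service must provide paid sick leave.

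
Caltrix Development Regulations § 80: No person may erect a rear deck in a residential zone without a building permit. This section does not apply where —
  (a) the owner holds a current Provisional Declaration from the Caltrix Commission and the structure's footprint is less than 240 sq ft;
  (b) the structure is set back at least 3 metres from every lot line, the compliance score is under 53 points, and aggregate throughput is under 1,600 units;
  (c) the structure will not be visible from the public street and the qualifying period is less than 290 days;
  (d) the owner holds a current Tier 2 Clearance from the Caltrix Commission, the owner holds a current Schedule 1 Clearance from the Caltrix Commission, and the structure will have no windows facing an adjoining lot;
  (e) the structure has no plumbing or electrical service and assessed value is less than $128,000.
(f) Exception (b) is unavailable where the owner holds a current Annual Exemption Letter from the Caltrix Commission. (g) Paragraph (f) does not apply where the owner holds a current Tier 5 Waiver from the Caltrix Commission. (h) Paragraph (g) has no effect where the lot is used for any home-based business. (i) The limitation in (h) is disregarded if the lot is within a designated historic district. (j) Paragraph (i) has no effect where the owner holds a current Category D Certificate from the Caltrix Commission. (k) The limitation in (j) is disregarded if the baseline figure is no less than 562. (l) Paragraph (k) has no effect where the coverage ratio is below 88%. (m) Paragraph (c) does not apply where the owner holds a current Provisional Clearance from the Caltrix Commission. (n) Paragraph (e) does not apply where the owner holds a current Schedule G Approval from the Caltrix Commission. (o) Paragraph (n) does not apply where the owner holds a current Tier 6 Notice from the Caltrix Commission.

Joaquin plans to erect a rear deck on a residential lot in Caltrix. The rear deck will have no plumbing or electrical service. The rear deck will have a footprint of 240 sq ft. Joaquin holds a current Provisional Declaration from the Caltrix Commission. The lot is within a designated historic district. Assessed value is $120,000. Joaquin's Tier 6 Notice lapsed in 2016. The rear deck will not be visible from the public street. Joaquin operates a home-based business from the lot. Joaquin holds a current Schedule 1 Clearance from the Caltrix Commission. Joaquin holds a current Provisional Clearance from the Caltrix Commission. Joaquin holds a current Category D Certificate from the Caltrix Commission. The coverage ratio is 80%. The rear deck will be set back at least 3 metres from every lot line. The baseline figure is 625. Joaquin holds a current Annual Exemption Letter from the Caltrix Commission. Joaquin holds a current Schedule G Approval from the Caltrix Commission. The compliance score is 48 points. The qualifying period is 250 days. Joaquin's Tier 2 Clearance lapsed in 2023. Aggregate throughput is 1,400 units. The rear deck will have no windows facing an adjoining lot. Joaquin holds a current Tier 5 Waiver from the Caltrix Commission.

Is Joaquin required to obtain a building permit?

Exception (a) requires that the structure's footprint is less than 240 sq ft; but the structure's footprint is 240 sq ft, not less than 240 sq ft, so (a) is unavailable.
All of (b)'s requirements are met (the setback is at least 3 m on every side; the compliance score is 48 points, under the 53 points limit; aggregate throughput is 1,400 units, under the 1,600 units limit). However, paragraphs (f)–(l) must be considered: (f) operates against (b): a current Annual Exemption Letter is held. (g) would limit (f) — a current Tier 5 Waiver is held — but (h) sets (g) aside: (h) is engaged — a home-based business operates on the lot. (i) would limit (h) — the lot is in a historic district — but (j) sets (i) aside: (j) operates against (i): a current Category D Certificate is held. (k) would limit (j) — the baseline figure is 625, meeting the 562 threshold — but (l) sets (k) aside: (l) is triggered — the coverage ratio is 80%, below the 88% limit. (b) is therefore removed.
Exception (c)'s conditions are all satisfied: the structure will not be visible from the street; the qualifying period is 250 days, less than the 290 days limit. But: (m) operates against (c): a current Provisional Clearance is held. Exception (c) does not apply.
Exception (d) requires that the owner holds a current Tier 2 Clearance from the Caltrix Commission; but no current Tier 2 Clearance is held, so (d) is unavailable.
All of (e)'s requirements are met (there is no plumbing or electrical service; assessed value is $120,000, less than the $128,000 limit). But applying paragraphs (n)–(o): (n) operates against (e): a current Schedule G Approval is held. (o) is not engaged (the Tier 6 Notice is not current), so (n) stands. (e) is therefore removed.
No exception is made out. Joaquin falls within the general rule.

Yes — Joaquin must obtain a building permit.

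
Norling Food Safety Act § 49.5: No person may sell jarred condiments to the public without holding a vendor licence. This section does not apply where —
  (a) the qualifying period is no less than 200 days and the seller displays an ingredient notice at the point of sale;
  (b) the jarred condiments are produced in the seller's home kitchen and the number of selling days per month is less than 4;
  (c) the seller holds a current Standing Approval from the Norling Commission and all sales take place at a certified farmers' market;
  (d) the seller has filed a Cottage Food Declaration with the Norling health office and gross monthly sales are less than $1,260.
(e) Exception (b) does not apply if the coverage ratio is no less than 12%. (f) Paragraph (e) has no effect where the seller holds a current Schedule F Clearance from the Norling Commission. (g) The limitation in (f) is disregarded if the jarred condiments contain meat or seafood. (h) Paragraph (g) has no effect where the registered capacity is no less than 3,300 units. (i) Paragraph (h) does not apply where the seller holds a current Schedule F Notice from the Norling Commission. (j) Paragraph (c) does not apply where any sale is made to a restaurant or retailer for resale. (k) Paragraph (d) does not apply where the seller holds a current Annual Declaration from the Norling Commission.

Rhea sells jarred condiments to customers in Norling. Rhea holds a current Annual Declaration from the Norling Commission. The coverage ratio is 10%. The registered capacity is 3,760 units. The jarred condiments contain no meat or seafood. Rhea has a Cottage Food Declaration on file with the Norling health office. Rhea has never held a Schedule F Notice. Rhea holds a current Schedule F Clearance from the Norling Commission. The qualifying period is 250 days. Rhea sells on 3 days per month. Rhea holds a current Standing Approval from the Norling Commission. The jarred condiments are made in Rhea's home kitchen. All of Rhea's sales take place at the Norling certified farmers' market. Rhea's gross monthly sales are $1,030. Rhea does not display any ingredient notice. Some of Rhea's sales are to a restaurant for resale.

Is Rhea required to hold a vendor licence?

Exception (a) does not apply: no ingredient notice is displayed.
Exception (b)'s conditions are all satisfied: the jarred condiments are home-kitchen produced; the number of selling days per month is 3, less than the 4 limit. Under paragraphs (e)–(i): (e), which would limit (b), is not triggered: the coverage ratio is 10%, short of 12%. Exception (b) stands.
Exception (c): a current Standing Approval is held; all sales are at a certified farmers' market — every condition holds. Turning to paragraph (j): (j) is engaged — some sales are to a restaurant for resale. So (c) is unavailable.
Exception (d): a Cottage Food Declaration is on file; gross monthly sales are $1,030, less than the $1,260 limit — every condition holds. However, paragraph (k) must be considered: (k) operates — a current Annual Declaration is held. (d) is therefore removed.

No — exception (b) applies; Rhea is not required to hold a vendor licence.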